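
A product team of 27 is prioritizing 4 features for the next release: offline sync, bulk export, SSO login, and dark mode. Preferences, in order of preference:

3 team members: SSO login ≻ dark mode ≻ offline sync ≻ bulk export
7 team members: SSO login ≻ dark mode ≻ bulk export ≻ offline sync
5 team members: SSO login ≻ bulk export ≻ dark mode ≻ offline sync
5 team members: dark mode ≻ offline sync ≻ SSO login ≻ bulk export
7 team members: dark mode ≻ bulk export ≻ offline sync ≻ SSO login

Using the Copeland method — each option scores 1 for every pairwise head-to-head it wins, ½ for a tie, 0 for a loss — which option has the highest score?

SSO login

offline sync: loses to bulk export, SSO login, and dark mode → score 0.
bulk export: beats offline sync; loses to SSO login and dark mode → score 1.
SSO login: beats offline sync, bulk export, and dark mode → score 3.
dark mode: beats offline sync and bulk export; loses to SSO login → score 2.
SSO login has the best pairwise record.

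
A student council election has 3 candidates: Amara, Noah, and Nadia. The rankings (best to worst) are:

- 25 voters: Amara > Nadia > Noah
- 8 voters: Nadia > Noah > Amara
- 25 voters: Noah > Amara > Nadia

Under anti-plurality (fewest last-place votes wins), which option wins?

Amara

Last-place votes: Amara 8, Noah 25, Nadia 25.
Amara is ranked last by the fewest voters, so Amara wins.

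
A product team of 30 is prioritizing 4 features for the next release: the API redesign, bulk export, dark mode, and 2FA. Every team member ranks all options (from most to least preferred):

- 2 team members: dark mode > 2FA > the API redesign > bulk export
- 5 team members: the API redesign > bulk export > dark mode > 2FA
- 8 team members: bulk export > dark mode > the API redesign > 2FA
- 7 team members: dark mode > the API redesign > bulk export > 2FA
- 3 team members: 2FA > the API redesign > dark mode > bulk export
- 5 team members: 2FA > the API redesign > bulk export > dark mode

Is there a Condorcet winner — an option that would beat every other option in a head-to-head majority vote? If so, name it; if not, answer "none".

none

Checking pairwise contests:
dark mode beats the API redesign 17–13.
the API redesign beats bulk export 22–8.
bulk export beats dark mode 18–12.
the API redesign beats 2FA 20–10.
Every option loses at least one head-to-head, so there is no Condorcet winner.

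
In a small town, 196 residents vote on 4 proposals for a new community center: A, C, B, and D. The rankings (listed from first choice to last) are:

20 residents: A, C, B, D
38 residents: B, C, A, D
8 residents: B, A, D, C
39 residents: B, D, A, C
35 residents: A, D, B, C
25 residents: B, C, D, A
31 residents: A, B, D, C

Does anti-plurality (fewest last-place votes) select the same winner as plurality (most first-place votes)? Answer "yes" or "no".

Anti-plurality — last-place votes: A 25, C 113, B 0, D 58. Winner: B.
Plurality — first-place votes: A 86, C 0, B 110, D 0. Winner: B.
The two methods agree.

yes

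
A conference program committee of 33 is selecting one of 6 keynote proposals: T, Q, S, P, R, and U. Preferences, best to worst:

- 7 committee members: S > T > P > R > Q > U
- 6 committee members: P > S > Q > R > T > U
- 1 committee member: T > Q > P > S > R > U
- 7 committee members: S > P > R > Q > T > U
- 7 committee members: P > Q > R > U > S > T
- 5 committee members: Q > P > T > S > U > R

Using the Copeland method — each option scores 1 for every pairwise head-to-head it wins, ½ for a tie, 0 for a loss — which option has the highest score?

T: beats U; loses to Q, S, P, and R → score 1.
Q: beats T, R, and U; loses to S and P → score 3.
S: beats T, Q, R, and U; loses to P → score 4.
P: beats T, Q, S, R, and U → score 5.
R: beats T and U; loses to Q, S, and P → score 2.
U: loses to T, Q, S, P, and R → score 0.
P has the best pairwise record.

P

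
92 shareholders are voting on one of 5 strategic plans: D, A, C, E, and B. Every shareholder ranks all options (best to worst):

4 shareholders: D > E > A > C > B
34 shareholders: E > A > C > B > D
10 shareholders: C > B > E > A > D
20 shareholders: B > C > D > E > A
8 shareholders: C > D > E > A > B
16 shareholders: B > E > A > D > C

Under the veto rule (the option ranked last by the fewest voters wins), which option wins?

Last-place votes: D 44, A 20, C 16, E 0, B 12.
E is ranked last by the fewest voters, so E wins.

E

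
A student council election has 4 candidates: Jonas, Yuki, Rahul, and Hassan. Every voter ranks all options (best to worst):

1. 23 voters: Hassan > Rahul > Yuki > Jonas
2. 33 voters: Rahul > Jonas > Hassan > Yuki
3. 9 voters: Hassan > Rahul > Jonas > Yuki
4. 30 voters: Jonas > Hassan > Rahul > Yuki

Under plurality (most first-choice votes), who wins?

First-place votes: Jonas 30, Yuki 0, Rahul 33, Hassan 32.
Rahul has the most first-place votes.

Rahul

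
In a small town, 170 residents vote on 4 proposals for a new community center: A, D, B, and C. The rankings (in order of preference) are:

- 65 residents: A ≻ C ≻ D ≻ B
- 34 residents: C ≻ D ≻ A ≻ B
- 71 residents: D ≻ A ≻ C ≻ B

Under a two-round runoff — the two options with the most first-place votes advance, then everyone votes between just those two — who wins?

D

Round 1 first-place votes: A 65, D 71, B 0, C 34.
D and A advance.
Runoff: D is preferred to A by 105 voters; A by 65.
D wins the runoff.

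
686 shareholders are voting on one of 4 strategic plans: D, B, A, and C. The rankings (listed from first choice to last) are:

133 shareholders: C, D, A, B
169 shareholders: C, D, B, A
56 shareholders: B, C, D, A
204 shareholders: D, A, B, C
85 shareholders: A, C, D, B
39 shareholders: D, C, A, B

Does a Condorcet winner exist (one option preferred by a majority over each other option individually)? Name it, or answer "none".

C vs D: 443–243 for C.
C vs B: 426–260 for C.
C vs A: 397–289 for C.
C beats every other option head-to-head.

C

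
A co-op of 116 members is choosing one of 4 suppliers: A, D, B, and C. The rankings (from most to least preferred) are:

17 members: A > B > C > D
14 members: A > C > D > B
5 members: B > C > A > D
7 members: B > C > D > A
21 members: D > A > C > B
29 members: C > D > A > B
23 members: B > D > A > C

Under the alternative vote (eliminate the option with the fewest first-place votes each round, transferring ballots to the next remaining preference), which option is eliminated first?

D

Round 1: A 31, D 21, B 35, C 29. Eliminate D.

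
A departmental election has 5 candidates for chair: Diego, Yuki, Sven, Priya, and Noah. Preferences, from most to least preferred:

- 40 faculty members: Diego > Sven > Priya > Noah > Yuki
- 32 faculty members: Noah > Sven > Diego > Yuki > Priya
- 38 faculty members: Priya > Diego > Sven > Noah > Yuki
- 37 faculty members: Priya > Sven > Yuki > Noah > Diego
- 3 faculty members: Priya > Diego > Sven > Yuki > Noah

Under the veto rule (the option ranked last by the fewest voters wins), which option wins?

Sven

Last-place votes: Diego 37, Yuki 78, Sven 0, Priya 32, Noah 3.
Sven is ranked last by the fewest voters, so Sven wins.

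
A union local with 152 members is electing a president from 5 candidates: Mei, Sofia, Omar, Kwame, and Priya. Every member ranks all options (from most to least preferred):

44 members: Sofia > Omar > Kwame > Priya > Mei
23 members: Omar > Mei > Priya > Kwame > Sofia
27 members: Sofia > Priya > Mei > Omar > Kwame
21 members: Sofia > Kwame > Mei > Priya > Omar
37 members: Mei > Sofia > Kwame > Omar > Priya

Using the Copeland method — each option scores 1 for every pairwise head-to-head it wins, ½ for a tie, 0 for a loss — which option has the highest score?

Sofia

Mei: beats Omar, Kwame, and Priya; loses to Sofia → score 3.
Sofia: beats Mei, Omar, Kwame, and Priya → score 4.
Omar: beats Kwame and Priya; loses to Mei and Sofia → score 2.
Kwame: beats Priya; loses to Mei, Sofia, and Omar → score 1.
Priya: loses to Mei, Sofia, Omar, and Kwame → score 0.
Sofia has the best pairwise record.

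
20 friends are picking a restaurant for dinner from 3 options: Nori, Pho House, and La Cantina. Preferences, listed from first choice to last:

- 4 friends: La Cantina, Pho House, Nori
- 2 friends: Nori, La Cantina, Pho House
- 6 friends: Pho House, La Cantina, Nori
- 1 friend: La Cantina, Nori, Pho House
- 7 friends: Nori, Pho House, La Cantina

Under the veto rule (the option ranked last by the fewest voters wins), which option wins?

Last-place votes: Nori 10, Pho House 3, La Cantina 7.
Pho House is ranked last by the fewest voters, so Pho House wins.

Pho House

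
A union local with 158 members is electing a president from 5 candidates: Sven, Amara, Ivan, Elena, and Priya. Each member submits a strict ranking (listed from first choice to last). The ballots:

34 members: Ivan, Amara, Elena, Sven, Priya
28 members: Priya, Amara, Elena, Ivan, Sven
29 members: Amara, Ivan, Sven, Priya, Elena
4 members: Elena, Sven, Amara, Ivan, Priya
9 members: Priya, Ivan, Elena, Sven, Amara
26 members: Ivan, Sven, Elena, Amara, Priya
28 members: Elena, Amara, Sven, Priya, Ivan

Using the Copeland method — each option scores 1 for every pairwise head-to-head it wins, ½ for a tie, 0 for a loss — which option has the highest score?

Sven: beats Priya; loses to Amara, Ivan, and Elena → score 1.
Amara: beats Sven, Ivan, Elena, and Priya → score 4.
Ivan: beats Sven, Elena, and Priya; loses to Amara → score 3.
Elena: beats Sven and Priya; loses to Amara and Ivan → score 2.
Priya: loses to Sven, Amara, Ivan, and Elena → score 0.
Amara has the best pairwise record.

Amara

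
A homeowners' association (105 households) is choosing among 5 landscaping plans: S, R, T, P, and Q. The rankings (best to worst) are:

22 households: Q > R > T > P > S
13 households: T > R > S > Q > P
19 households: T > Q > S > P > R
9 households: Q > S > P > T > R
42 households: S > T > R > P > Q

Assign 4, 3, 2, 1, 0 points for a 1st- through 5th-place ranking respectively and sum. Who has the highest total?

S: 22·0 + 13·2 + 19·2 + 9·3 + 42·4 = 259
R: 22·3 + 13·3 + 19·0 + 9·0 + 42·2 = 189
T: 22·2 + 13·4 + 19·4 + 9·1 + 42·3 = 307
P: 22·1 + 13·0 + 19·1 + 9·2 + 42·1 = 101
Q: 22·4 + 13·1 + 19·3 + 9·4 + 42·0 = 194
T has the highest Borda score (307).

T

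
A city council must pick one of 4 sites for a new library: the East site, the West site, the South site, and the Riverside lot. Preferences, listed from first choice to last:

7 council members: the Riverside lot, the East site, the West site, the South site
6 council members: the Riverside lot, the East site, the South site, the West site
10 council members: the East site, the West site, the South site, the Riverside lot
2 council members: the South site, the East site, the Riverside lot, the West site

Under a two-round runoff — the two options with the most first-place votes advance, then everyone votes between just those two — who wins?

the Riverside lot

Round 1 first-place votes: the East site 10, the West site 0, the South site 2, the Riverside lot 13.
the Riverside lot and the East site advance.
Runoff: the Riverside lot is preferred to the East site by 13 voters; the East site by 12.
the Riverside lot wins the runoff.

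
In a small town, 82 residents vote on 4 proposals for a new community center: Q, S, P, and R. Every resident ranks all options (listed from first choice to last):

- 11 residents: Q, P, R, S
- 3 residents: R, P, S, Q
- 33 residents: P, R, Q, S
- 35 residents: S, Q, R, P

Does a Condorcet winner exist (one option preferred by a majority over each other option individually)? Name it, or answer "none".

Q

Q vs S: 44–38 for Q.
Q vs P: 46–36 for Q.
Q vs R: 46–36 for Q.
Q beats every other option head-to-head.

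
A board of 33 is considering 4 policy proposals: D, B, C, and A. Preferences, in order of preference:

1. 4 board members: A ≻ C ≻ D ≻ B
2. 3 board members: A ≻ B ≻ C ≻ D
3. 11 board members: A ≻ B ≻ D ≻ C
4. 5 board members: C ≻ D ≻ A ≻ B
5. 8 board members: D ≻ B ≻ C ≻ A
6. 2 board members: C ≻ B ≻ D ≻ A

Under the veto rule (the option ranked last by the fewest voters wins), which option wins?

D

Last-place votes: D 3, B 9, C 11, A 10.
D is ranked last by the fewest voters, so D wins.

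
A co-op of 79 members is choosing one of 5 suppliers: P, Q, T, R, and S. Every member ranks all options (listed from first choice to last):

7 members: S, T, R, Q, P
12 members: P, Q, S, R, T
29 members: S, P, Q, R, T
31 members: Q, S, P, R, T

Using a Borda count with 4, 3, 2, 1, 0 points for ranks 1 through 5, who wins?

S

P: 7·0 + 12·4 + 29·3 + 31·2 = 197
Q: 7·1 + 12·3 + 29·2 + 31·4 = 225
T: 7·3 + 12·0 + 29·0 + 31·0 = 21
R: 7·2 + 12·1 + 29·1 + 31·1 = 86
S: 7·4 + 12·2 + 29·4 + 31·3 = 261
S has the highest Borda score (261).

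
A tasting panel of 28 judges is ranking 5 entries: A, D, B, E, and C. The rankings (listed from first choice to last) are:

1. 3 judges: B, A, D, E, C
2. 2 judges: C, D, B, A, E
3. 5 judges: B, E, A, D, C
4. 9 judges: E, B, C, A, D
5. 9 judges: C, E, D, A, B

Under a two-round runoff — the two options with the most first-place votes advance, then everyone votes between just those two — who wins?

E

Round 1 first-place votes: A 0, D 0, B 8, E 9, C 11.
C and E advance.
Runoff: C is preferred to E by 11 voters; E by 17.
E wins the runoff.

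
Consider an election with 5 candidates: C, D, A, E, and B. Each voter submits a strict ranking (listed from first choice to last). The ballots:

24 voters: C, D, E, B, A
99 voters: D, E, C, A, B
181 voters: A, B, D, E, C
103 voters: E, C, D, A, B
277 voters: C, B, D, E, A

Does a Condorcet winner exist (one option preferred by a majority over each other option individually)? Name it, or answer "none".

none

Checking pairwise contests:
E beats C 383–301.
C beats D 404–280.
C beats A 503–181.
D beats E 581–103.
C beats B 503–181.
Every option loses at least one head-to-head, so there is no Condorcet winner.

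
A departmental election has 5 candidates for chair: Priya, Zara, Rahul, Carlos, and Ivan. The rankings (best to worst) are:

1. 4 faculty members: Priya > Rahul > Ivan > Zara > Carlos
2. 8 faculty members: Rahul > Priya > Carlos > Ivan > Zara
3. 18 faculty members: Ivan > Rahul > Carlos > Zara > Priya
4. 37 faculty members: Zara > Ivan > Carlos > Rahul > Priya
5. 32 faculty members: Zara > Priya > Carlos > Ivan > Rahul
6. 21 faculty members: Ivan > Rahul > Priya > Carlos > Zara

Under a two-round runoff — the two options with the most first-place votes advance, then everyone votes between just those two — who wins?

Zara

Round 1 first-place votes: Priya 4, Zara 69, Rahul 8, Carlos 0, Ivan 39.
Zara and Ivan advance.
Runoff: Zara is preferred to Ivan by 69 voters; Ivan by 51.
Zara wins the runoff.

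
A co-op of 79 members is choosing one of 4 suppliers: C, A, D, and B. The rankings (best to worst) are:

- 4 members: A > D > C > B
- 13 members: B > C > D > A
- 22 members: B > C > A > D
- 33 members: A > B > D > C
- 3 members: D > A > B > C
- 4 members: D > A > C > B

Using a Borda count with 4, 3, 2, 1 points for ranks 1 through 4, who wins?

B

C: 4·2 + 13·3 + 22·3 + 33·1 + 3·1 + 4·2 = 157
A: 4·4 + 13·1 + 22·2 + 33·4 + 3·3 + 4·3 = 226
D: 4·3 + 13·2 + 22·1 + 33·2 + 3·4 + 4·4 = 154
B: 4·1 + 13·4 + 22·4 + 33·3 + 3·2 + 4·1 = 253
B has the highest Borda score (253).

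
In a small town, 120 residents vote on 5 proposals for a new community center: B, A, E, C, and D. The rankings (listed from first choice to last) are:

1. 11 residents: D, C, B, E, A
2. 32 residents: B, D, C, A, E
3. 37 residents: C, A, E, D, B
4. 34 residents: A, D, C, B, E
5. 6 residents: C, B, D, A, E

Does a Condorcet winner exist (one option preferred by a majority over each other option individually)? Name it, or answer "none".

none

Checking pairwise contests:
A beats B 71–49.
C beats A 86–34.
B beats E 83–37.
D beats C 77–43.
A beats D 71–49.
Every option loses at least one head-to-head, so there is no Condorcet winner.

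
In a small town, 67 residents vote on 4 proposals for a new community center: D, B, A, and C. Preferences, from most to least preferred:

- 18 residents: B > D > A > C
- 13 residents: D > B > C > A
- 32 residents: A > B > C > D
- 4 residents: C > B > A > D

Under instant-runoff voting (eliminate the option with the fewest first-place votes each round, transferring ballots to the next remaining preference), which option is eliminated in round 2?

Round 1: D 13, B 18, A 32, C 4. Eliminate C.
Round 2: D 13, B 22, A 32. Eliminate D.

D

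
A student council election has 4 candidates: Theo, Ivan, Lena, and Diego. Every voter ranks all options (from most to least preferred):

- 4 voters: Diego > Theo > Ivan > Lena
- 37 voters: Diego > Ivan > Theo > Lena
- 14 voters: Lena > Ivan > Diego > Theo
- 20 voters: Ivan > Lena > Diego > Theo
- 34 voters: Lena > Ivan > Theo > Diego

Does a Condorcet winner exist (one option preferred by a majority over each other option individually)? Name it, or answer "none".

Ivan

Ivan vs Theo: 105–4 for Ivan.
Ivan vs Lena: 61–48 for Ivan.
Ivan vs Diego: 68–41 for Ivan.
Ivan beats every other option head-to-head.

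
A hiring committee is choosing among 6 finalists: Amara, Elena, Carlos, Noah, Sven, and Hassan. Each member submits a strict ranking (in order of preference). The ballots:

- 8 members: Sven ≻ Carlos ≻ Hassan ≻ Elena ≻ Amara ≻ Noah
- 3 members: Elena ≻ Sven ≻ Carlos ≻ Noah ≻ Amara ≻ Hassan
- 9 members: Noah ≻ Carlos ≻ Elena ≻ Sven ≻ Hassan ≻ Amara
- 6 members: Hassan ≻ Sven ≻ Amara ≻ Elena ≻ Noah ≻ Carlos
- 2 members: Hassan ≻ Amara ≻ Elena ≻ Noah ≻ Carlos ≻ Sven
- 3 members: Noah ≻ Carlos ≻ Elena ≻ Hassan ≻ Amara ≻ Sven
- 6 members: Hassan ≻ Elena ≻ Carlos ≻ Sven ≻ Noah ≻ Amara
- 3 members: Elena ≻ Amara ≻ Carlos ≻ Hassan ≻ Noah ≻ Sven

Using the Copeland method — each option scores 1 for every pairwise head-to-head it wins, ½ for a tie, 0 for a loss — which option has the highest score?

Carlos

Amara: loses to Elena, Carlos, Noah, Sven, and Hassan → score 0.
Elena: beats Amara, Noah, and Sven; ties Carlos; loses to Hassan → score 3.5.
Carlos: beats Amara, Sven, and Hassan; ties Elena and Noah → score 4.
Noah: beats Amara; ties Carlos; loses to Elena, Sven, and Hassan → score 1.5.
Sven: beats Amara and Noah; ties Hassan; loses to Elena and Carlos → score 2.5.
Hassan: beats Amara, Elena, and Noah; ties Sven; loses to Carlos → score 3.5.
Carlos has the best pairwise record.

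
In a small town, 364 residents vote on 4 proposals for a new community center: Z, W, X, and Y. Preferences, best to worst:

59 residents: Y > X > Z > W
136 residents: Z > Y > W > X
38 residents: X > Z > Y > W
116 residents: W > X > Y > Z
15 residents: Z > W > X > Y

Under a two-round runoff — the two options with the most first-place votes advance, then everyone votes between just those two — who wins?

Round 1 first-place votes: Z 151, W 116, X 38, Y 59.
Z and W advance.
Runoff: Z is preferred to W by 248 voters; W by 116.
Z wins the runoff.

Z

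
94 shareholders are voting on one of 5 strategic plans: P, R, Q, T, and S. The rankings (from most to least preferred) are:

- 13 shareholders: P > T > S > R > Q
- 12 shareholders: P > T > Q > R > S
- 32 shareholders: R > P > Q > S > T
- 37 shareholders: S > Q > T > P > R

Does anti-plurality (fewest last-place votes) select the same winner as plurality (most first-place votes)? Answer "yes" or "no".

no

Anti-plurality — last-place votes: P 0, R 37, Q 13, T 32, S 12. Winner: P.
Plurality — first-place votes: P 25, R 32, Q 0, T 0, S 37. Winner: S.
The two methods disagree.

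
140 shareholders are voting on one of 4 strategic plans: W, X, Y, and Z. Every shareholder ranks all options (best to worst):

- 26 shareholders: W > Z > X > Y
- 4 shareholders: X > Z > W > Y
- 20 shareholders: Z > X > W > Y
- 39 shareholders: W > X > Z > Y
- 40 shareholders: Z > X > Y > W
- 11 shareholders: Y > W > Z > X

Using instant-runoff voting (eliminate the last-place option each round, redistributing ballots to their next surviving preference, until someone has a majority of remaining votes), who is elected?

Round 1: W 65, X 4, Y 11, Z 60. Eliminate X.
Round 2: W 65, Y 11, Z 64. Eliminate Y.
Round 3: W 76, Z 64. W has a majority.

W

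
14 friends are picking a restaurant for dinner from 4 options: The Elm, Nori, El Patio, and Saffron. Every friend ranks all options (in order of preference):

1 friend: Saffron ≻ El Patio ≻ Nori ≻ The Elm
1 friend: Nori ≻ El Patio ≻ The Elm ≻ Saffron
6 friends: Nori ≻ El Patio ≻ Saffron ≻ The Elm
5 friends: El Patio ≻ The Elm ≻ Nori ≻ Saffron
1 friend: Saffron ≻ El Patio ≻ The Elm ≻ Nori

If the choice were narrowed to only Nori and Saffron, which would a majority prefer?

Nori

Voters preferring Nori to Saffron: 12; preferring Saffron to Nori: 2.
Nori wins the head-to-head.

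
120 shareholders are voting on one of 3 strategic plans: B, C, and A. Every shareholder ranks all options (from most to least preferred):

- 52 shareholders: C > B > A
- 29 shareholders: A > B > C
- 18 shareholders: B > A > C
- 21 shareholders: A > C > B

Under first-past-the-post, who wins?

First-place votes: B 18, C 52, A 50.
C has the most first-place votes.

C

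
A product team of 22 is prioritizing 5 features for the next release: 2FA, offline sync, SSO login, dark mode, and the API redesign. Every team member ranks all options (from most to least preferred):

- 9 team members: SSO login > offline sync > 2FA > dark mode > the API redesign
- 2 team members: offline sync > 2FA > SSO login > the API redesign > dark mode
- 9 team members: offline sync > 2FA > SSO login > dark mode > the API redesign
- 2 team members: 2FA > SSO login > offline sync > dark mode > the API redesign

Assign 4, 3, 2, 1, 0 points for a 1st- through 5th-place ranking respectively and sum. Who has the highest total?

2FA: 9·2 + 2·3 + 9·3 + 2·4 = 59
offline sync: 9·3 + 2·4 + 9·4 + 2·2 = 75
SSO login: 9·4 + 2·2 + 9·2 + 2·3 = 64
dark mode: 9·1 + 2·0 + 9·1 + 2·1 = 20
the API redesign: 9·0 + 2·1 + 9·0 + 2·0 = 2
offline sync has the highest Borda score (75).

offline sync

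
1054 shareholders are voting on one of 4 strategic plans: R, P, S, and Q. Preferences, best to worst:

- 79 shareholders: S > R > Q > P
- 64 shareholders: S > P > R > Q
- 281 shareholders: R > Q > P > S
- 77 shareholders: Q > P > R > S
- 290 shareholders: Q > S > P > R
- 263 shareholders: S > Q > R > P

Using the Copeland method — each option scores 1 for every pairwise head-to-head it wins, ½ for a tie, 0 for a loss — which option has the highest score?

Q

R: beats P; loses to S and Q → score 1.
P: loses to R, S, and Q → score 0.
S: beats R and P; loses to Q → score 2.
Q: beats R, P, and S → score 3.
Q has the best pairwise record.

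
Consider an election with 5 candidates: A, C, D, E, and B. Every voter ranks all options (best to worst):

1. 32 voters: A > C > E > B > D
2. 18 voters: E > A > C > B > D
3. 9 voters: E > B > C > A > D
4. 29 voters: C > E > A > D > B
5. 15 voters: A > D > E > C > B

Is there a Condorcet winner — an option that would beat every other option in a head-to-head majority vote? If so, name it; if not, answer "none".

Checking pairwise contests:
E beats A 56–47.
A beats C 65–38.
A beats D 103–0.
C beats E 61–42.
A beats B 94–9.
Every option loses at least one head-to-head, so there is no Condorcet winner.

none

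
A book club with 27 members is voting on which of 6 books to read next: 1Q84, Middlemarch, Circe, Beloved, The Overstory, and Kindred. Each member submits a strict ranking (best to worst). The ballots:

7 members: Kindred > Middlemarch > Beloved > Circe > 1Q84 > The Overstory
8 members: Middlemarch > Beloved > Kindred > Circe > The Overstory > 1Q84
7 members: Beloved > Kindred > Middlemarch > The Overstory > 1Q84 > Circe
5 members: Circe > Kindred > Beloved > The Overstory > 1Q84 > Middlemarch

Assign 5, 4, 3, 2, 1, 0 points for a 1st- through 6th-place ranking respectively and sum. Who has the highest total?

Kindred

1Q84: 7·1 + 8·0 + 7·1 + 5·1 = 19
Middlemarch: 7·4 + 8·5 + 7·3 + 5·0 = 89
Circe: 7·2 + 8·2 + 7·0 + 5·5 = 55
Beloved: 7·3 + 8·4 + 7·5 + 5·3 = 103
The Overstory: 7·0 + 8·1 + 7·2 + 5·2 = 32
Kindred: 7·5 + 8·3 + 7·4 + 5·4 = 107
Kindred has the highest Borda score (107).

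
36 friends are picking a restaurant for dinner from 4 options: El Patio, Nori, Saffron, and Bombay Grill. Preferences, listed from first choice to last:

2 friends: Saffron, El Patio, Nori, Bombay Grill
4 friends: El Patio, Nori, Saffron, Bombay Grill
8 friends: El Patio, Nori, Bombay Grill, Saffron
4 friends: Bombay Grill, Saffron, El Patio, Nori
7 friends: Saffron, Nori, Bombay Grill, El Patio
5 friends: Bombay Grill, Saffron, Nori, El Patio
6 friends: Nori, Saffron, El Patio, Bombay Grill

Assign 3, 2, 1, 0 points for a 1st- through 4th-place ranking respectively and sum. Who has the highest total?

Nori

El Patio: 2·2 + 4·3 + 8·3 + 4·1 + 7·0 + 5·0 + 6·1 = 50
Nori: 2·1 + 4·2 + 8·2 + 4·0 + 7·2 + 5·1 + 6·3 = 63
Saffron: 2·3 + 4·1 + 8·0 + 4·2 + 7·3 + 5·2 + 6·2 = 61
Bombay Grill: 2·0 + 4·0 + 8·1 + 4·3 + 7·1 + 5·3 + 6·0 = 42
Nori has the highest Borda score (63).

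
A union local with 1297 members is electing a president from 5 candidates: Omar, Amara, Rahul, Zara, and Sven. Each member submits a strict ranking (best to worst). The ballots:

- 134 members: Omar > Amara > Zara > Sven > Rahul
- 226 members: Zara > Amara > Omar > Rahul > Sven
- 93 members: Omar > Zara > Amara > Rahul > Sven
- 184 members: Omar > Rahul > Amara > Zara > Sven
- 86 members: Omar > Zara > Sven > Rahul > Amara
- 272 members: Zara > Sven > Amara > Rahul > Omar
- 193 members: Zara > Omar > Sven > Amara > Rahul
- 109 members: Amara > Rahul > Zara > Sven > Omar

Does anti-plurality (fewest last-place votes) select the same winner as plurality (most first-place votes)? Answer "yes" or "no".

Anti-plurality — last-place votes: Omar 381, Amara 86, Rahul 327, Zara 0, Sven 503. Winner: Zara.
Plurality — first-place votes: Omar 497, Amara 109, Rahul 0, Zara 691, Sven 0. Winner: Zara.
The two methods agree.

yes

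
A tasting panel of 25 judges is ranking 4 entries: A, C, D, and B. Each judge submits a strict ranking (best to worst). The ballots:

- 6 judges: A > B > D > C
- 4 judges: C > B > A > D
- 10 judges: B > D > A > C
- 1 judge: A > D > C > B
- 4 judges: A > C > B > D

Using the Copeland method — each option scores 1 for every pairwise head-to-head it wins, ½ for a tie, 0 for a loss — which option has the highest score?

B

A: beats C and D; loses to B → score 2.
C: loses to A, D, and B → score 0.
D: beats C; loses to A and B → score 1.
B: beats A, C, and D → score 3.
B has the best pairwise record.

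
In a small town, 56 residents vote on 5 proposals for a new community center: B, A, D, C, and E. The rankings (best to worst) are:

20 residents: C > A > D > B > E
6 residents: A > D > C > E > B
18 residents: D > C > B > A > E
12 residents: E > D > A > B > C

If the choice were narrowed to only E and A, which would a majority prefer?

A

Voters preferring E to A: 12; preferring A to E: 44.
A wins the head-to-head.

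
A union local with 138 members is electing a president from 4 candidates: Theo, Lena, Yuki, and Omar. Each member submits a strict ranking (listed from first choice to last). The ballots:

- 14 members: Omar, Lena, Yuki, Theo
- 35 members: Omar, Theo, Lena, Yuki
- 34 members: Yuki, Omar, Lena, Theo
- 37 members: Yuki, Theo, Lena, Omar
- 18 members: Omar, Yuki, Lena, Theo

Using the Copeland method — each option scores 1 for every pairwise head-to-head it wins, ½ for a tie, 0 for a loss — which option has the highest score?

Theo: beats Lena; loses to Yuki and Omar → score 1.
Lena: loses to Theo, Yuki, and Omar → score 0.
Yuki: beats Theo, Lena, and Omar → score 3.
Omar: beats Theo and Lena; loses to Yuki → score 2.
Yuki has the best pairwise record.

Yuki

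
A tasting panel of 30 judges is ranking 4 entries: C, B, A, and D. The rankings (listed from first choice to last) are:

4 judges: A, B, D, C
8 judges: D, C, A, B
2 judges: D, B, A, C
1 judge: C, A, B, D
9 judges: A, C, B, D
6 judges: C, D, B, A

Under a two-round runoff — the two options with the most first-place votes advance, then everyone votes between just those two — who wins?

D

Round 1 first-place votes: C 7, B 0, A 13, D 10.
A and D advance.
Runoff: A is preferred to D by 14 voters; D by 16.
D wins the runoff.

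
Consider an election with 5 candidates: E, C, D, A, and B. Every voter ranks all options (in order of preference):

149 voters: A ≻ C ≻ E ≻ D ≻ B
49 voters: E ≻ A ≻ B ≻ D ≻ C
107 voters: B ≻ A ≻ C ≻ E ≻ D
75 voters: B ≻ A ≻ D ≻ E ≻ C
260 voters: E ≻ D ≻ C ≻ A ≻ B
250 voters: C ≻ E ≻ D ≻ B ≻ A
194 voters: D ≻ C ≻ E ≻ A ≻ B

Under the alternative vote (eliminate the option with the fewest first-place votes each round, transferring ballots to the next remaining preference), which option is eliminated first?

Round 1: E 309, C 250, D 194, A 149, B 182. Eliminate A.

A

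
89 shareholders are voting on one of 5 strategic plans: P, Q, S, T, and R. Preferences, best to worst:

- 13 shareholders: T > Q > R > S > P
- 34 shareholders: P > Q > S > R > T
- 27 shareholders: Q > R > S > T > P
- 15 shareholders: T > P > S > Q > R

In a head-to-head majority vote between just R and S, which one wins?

S

Voters preferring R to S: 40; preferring S to R: 49.
S wins the head-to-head.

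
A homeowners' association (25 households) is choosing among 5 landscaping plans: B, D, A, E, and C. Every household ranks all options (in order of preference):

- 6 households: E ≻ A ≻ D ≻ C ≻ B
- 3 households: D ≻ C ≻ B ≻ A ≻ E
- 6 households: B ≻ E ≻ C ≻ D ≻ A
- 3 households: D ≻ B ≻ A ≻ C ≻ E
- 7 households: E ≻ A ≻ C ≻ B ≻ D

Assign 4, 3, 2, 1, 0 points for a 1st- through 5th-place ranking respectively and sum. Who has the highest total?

E

B: 6·0 + 3·2 + 6·4 + 3·3 + 7·1 = 46
D: 6·2 + 3·4 + 6·1 + 3·4 + 7·0 = 42
A: 6·3 + 3·1 + 6·0 + 3·2 + 7·3 = 48
E: 6·4 + 3·0 + 6·3 + 3·0 + 7·4 = 70
C: 6·1 + 3·3 + 6·2 + 3·1 + 7·2 = 44
E has the highest Borda score (70).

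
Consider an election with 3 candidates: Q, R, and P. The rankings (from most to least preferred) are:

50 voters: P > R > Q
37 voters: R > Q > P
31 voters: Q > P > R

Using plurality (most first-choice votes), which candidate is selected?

P

First-place votes: Q 31, R 37, P 50.
P has the most first-place votes.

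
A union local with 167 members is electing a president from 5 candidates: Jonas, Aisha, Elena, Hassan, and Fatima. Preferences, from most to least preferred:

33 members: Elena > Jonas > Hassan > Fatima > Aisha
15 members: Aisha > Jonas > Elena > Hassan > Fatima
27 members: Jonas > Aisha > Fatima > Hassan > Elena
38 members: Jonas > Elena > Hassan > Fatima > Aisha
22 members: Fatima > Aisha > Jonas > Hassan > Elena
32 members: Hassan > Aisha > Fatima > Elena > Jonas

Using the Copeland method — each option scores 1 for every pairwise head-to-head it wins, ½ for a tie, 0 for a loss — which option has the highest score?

Jonas: beats Aisha, Elena, Hassan, and Fatima → score 4.
Aisha: beats Elena; loses to Jonas, Hassan, and Fatima → score 1.
Elena: beats Hassan and Fatima; loses to Jonas and Aisha → score 2.
Hassan: beats Aisha and Fatima; loses to Jonas and Elena → score 2.
Fatima: beats Aisha; loses to Jonas, Elena, and Hassan → score 1.
Jonas has the best pairwise record.

Jonas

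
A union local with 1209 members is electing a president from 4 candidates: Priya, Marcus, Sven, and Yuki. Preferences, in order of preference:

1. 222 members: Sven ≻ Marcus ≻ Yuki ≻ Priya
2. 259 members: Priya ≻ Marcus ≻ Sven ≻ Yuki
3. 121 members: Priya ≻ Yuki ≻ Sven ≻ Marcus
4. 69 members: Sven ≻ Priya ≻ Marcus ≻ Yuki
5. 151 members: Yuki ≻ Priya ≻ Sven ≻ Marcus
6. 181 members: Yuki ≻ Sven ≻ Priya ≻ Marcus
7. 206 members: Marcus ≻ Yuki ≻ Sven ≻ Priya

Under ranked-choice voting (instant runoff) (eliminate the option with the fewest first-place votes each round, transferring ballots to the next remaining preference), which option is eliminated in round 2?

Sven

Round 1: Priya 380, Marcus 206, Sven 291, Yuki 332. Eliminate Marcus.
Round 2: Priya 380, Sven 291, Yuki 538. Eliminate Sven.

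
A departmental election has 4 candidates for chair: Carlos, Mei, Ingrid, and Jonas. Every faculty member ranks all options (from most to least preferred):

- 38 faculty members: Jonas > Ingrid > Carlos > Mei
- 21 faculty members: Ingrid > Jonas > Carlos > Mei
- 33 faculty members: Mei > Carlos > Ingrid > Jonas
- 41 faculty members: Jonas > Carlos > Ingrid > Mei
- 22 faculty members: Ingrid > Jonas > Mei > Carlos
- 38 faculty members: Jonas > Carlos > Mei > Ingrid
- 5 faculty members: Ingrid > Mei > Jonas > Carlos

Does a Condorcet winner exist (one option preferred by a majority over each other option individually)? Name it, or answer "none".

Jonas

Jonas vs Carlos: 165–33 for Jonas.
Jonas vs Mei: 160–38 for Jonas.
Jonas vs Ingrid: 117–81 for Jonas.
Jonas beats every other option head-to-head.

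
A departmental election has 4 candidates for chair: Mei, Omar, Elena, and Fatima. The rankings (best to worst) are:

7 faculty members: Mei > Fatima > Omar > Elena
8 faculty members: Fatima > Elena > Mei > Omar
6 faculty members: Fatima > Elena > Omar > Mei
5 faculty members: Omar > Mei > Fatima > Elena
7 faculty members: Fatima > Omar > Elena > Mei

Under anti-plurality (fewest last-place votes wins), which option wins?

Last-place votes: Mei 13, Omar 8, Elena 12, Fatima 0.
Fatima is ranked last by the fewest voters, so Fatima wins.

Fatima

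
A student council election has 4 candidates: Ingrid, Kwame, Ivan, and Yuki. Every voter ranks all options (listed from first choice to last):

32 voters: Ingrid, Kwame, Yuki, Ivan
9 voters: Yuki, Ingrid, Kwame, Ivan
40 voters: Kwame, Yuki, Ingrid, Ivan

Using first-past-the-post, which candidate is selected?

First-place votes: Ingrid 32, Kwame 40, Ivan 0, Yuki 9.
Kwame has the most first-place votes.

Kwame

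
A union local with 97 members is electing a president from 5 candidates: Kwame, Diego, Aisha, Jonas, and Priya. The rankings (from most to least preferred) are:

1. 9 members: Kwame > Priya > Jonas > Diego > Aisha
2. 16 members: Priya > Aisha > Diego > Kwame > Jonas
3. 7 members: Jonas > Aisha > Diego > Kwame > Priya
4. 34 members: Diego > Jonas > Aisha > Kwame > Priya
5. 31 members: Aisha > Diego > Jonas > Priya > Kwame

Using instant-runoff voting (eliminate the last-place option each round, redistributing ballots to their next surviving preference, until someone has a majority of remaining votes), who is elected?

Round 1: Kwame 9, Diego 34, Aisha 31, Jonas 7, Priya 16. Eliminate Jonas.
Round 2: Kwame 9, Diego 34, Aisha 38, Priya 16. Eliminate Kwame.
Round 3: Diego 34, Aisha 38, Priya 25. Eliminate Priya.
Round 4: Diego 43, Aisha 54. Aisha has a majority.

Aisha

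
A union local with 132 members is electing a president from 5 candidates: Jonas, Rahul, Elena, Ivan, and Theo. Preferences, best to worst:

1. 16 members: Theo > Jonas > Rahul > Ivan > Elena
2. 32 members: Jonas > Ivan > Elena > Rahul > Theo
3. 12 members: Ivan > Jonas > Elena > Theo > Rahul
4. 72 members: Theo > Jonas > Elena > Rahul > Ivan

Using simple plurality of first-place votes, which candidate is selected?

Theo

First-place votes: Jonas 32, Rahul 0, Elena 0, Ivan 12, Theo 88.
Theo has the most first-place votes.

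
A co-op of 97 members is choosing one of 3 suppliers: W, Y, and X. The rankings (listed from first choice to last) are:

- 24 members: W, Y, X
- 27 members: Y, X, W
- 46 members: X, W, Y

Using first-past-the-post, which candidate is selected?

X

First-place votes: W 24, Y 27, X 46.
X has the most first-place votes.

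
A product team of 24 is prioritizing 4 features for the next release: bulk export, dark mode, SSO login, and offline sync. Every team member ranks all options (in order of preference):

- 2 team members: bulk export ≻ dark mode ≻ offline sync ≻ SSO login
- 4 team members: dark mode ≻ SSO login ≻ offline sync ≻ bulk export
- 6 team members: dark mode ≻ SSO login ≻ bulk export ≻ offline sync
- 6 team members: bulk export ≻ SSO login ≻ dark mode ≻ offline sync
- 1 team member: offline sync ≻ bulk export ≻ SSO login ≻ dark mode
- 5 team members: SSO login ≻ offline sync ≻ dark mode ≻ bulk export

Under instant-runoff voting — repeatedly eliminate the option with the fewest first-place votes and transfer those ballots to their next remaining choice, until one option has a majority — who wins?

dark mode

Round 1: bulk export 8, dark mode 10, SSO login 5, offline sync 1. Eliminate offline sync.
Round 2: bulk export 9, dark mode 10, SSO login 5. Eliminate SSO login.
Round 3: bulk export 9, dark mode 15. Dark mode has a majority.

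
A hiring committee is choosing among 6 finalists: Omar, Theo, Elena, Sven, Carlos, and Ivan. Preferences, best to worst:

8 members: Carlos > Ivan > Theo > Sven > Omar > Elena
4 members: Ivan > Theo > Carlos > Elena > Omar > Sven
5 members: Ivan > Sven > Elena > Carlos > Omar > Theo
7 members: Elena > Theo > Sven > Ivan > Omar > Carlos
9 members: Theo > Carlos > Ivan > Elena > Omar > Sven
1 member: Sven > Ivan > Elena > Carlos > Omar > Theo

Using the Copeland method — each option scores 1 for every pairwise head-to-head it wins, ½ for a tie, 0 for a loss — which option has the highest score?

Omar: loses to Theo, Elena, Sven, Carlos, and Ivan → score 0.
Theo: beats Omar, Elena, Sven, and Carlos; loses to Ivan → score 4.
Elena: beats Omar and Sven; loses to Theo, Carlos, and Ivan → score 2.
Sven: beats Omar; loses to Theo, Elena, Carlos, and Ivan → score 1.
Carlos: beats Omar, Elena, and Sven; ties Ivan; loses to Theo → score 3.5.
Ivan: beats Omar, Theo, Elena, and Sven; ties Carlos → score 4.5.
Ivan has the best pairwise record.

Ivan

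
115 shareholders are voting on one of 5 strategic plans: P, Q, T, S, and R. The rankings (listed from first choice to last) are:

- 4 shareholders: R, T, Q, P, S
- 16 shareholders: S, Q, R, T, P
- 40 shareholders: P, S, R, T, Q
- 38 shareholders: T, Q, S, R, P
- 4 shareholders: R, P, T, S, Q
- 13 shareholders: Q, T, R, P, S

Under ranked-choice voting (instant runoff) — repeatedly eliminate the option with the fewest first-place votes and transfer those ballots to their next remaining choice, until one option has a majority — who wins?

T

Round 1: P 40, Q 13, T 38, S 16, R 8. Eliminate R.
Round 2: P 44, Q 13, T 42, S 16. Eliminate Q.
Round 3: P 44, T 55, S 16. Eliminate S.
Round 4: P 44, T 71. T has a majority.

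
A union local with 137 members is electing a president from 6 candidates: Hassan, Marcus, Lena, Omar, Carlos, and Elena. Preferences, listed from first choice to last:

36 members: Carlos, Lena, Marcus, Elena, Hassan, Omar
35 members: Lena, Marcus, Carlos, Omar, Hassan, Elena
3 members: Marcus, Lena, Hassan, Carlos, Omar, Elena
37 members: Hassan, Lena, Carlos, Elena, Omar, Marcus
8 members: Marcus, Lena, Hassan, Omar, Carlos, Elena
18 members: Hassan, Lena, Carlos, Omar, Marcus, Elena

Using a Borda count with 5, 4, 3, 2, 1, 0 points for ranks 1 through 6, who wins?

Hassan: 36·1 + 35·1 + 3·3 + 37·5 + 8·3 + 18·5 = 379
Marcus: 36·3 + 35·4 + 3·5 + 37·0 + 8·5 + 18·1 = 321
Lena: 36·4 + 35·5 + 3·4 + 37·4 + 8·4 + 18·4 = 583
Omar: 36·0 + 35·2 + 3·1 + 37·1 + 8·2 + 18·2 = 162
Carlos: 36·5 + 35·3 + 3·2 + 37·3 + 8·1 + 18·3 = 464
Elena: 36·2 + 35·0 + 3·0 + 37·2 + 8·0 + 18·0 = 146
Lena has the highest Borda score (583).

Lena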